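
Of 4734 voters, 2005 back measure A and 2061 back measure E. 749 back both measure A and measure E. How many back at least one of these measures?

3317

Inclusion–exclusion gives
|union| = 2005 + 2061 − 749 = 3317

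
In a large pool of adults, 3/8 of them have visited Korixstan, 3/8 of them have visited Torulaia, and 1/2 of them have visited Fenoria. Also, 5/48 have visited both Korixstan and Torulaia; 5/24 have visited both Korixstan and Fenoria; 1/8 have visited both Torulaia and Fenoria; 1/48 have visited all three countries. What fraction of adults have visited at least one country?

5/6

P(≥1) = 3/8 + 3/8 + 1/2 − 5/48 − 5/24 − 1/8 + 1/48 = 5/6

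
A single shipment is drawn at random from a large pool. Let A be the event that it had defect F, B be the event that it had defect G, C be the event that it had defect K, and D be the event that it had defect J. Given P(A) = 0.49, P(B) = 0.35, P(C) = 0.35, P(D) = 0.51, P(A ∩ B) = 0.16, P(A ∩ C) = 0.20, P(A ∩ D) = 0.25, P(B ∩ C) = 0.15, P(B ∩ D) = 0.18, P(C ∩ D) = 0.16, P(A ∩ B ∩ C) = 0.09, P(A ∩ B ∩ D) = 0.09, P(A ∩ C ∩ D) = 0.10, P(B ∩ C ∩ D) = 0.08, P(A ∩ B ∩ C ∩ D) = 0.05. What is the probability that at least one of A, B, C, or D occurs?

P(A ∪ B ∪ C ∪ D) = 0.49 + 0.35 + 0.35 + 0.51 − 0.16 − 0.20 − 0.25 − 0.15 − 0.18 − 0.16 + 0.09 + 0.09 + 0.10 + 0.08 − 0.05 = 0.91

0.91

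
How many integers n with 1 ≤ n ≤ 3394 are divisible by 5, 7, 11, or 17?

By inclusion-exclusion,
678 + 484 + 308 + 199 − 96 − 61 − 39 − 44 − 28 − 18 + 8 + 5 + 3 + 2 − 0 = 1401

1401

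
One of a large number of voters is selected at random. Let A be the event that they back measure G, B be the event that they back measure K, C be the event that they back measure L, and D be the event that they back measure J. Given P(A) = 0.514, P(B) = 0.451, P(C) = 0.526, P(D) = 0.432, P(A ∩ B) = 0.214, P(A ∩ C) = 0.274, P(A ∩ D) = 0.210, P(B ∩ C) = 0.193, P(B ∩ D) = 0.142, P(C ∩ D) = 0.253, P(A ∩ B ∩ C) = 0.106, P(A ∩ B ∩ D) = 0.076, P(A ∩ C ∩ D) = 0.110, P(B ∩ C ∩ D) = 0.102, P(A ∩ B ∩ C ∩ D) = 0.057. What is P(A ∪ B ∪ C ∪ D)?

0.974

P(A ∪ B ∪ C ∪ D) = 0.514 + 0.451 + 0.526 + 0.432 − 0.214 − 0.274 − 0.210 − 0.193 − 0.142 − 0.253 + 0.106 + 0.076 + 0.110 + 0.102 − 0.057 = 0.974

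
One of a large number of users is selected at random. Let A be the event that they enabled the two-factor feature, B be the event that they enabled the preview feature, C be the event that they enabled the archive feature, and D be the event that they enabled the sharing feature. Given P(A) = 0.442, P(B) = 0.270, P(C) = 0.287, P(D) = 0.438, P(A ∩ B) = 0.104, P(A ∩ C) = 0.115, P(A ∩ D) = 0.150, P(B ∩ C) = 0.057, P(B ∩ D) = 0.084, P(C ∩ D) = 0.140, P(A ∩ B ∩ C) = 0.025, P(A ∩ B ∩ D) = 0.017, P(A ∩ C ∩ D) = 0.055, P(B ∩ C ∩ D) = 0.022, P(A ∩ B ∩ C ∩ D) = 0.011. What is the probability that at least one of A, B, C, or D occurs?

By inclusion-exclusion,
P(A ∪ B ∪ C ∪ D) = 0.442 + 0.270 + 0.287 + 0.438 − 0.104 − 0.115 − 0.150 − 0.057 − 0.084 − 0.140 + 0.025 + 0.017 + 0.055 + 0.022 − 0.011 = 0.895

0.895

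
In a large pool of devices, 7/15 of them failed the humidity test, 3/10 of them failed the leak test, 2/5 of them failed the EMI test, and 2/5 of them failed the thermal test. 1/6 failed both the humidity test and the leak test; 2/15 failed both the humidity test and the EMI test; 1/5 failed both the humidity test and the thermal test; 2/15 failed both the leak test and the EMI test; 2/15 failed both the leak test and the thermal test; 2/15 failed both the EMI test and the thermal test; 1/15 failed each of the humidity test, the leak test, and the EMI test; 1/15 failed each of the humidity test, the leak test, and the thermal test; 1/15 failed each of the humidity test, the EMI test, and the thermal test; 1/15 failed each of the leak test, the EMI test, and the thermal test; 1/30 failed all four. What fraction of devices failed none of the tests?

1/10

P(at least one) = 7/15 + 3/10 + 2/5 + 2/5 − 1/6 − 2/15 − 1/5 − 2/15 − 2/15 − 2/15 + 1/15 + 1/15 + 1/15 + 1/15 − 1/30 = 9/10
P(none) = 1 − 9/10 = 1/10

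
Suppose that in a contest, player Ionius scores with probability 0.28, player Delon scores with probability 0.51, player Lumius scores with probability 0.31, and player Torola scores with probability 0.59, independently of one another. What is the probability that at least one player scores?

P(none) = (1 − 0.28) × (1 − 0.51) × (1 − 0.31) × (1 − 0.59) = 0.72 × 0.49 × 0.69 × 0.41 = 0.09980712
P(at least one) = 1 − 0.09980712 = 0.90019288

0.90019288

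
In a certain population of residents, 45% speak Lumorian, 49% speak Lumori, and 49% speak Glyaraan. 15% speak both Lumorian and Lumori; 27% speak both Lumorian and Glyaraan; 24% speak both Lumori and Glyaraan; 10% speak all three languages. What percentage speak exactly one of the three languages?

41%

Using the inclusion–exclusion count for exactly one event:
P(exactly one) = 45 + 49 + 49 − 2·15 − 2·27 − 2·24 + 3·10 = 41%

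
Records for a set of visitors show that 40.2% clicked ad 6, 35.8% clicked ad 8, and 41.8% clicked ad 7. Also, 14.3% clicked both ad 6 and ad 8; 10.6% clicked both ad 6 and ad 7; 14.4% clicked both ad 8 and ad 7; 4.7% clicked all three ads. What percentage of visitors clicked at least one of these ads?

P(union) = 40.2 + 35.8 + 41.8 − 14.3 − 10.6 − 14.4 + 4.7 = 83.2%

83.2%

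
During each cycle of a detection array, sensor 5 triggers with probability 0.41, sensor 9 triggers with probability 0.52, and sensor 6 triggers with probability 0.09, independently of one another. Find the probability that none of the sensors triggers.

Since the events are independent, P(none) is the product of the individual non-occurrence probabilities.
P(none) = (1 − 0.41) × (1 − 0.52) × (1 − 0.09) = 0.59 × 0.48 × 0.91 = 0.257712

0.257712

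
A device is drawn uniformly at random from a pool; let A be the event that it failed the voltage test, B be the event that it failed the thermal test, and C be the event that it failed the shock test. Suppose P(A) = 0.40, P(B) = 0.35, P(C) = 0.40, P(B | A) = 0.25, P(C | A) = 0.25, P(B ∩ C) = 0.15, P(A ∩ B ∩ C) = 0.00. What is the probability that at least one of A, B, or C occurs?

0.80

P(A ∩ B) = P(A)·P(B|A) = 0.40 × 0.25 = 0.10
P(A ∩ C) = P(A)·P(C|A) = 0.40 × 0.25 = 0.10
P(A ∪ B ∪ C) = 0.40 + 0.35 + 0.40 − 0.10 − 0.10 − 0.15 + 0.00 = 0.80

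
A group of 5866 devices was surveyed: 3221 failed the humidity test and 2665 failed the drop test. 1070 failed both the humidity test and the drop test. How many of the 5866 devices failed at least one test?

4816

Apply inclusion-exclusion:
|union| = 3221 + 2665 − 1070 = 4816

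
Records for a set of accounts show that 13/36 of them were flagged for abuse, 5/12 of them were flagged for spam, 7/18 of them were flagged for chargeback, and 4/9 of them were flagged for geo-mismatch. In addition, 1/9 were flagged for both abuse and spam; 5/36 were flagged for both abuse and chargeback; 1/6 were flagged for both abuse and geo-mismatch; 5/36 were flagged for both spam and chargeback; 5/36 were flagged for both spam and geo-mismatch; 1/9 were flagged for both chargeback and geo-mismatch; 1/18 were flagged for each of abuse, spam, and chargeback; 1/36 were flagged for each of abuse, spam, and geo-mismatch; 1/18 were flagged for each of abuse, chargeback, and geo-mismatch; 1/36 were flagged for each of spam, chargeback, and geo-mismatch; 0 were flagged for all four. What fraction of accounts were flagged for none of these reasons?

P(at least one) = 13/36 + 5/12 + 7/18 + 4/9 − 1/9 − 5/36 − 1/6 − 5/36 − 5/36 − 1/9 + 1/18 + 1/36 + 1/18 + 1/36 − 0 = 35/36
P(none) = 1 − 35/36 = 1/36

1/36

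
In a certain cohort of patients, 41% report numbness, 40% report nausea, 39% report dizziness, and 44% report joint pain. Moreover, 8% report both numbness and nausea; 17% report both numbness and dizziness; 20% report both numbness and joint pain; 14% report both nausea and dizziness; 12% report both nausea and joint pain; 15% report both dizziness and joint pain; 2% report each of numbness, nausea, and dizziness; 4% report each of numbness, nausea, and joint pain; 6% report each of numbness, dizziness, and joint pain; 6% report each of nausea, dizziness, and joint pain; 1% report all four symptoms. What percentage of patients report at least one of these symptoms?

Inclusion–exclusion gives
P(at least one) = 41 + 40 + 39 + 44 − 8 − 17 − 20 − 14 − 12 − 15 + 2 + 4 + 6 + 6 − 1 = 95%

95%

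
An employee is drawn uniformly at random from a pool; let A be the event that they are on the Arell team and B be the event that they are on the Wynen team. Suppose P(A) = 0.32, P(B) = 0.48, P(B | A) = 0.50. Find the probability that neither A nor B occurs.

0.36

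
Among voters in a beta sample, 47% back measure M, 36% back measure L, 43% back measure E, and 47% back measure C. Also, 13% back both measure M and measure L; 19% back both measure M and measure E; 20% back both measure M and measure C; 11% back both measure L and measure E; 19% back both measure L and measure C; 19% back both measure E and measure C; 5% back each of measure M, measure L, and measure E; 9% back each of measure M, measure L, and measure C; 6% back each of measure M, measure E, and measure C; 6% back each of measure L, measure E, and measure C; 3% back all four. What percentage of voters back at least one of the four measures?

P(union) = 47 + 36 + 43 + 47 − 13 − 19 − 20 − 11 − 19 − 19 + 5 + 9 + 6 + 6 − 3 = 95%

95%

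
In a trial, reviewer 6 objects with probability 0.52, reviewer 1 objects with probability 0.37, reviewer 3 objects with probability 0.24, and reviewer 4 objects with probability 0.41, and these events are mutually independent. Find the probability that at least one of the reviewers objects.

Independence gives P(none) = ∏(1 − pᵢ).
P(none) = (1 − 0.52) × (1 − 0.37) × (1 − 0.24) × (1 − 0.41) = 0.48 × 0.63 × 0.76 × 0.59 = 0.13559616
P(at least one) = 1 − 0.13559616 = 0.86440384

0.86440384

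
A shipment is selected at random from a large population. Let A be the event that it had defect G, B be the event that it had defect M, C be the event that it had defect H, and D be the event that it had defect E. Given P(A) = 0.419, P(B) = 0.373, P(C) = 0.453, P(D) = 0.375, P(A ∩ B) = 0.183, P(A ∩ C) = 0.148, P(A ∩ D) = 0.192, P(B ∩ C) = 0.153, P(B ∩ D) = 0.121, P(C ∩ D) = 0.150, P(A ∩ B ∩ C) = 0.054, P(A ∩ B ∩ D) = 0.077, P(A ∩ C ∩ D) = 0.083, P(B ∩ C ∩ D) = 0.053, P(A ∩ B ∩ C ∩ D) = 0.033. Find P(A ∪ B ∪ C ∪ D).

0.907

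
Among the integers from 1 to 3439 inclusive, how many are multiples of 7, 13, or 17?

879

Inclusion–exclusion gives
⌊3439/7⌋ + ⌊3439/13⌋ + ⌊3439/17⌋ − ⌊3439/91⌋ − ⌊3439/119⌋ − ⌊3439/221⌋ + ⌊3439/1547⌋ = 491 + 264 + 202 − 37 − 28 − 15 + 2 = 879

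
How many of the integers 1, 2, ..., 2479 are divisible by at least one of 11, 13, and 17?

520

floor(2479/11) + floor(2479/13) + floor(2479/17) − floor(2479/143) − floor(2479/187) − floor(2479/221) + floor(2479/2431) = 225 + 190 + 145 − 17 − 13 − 11 + 1 = 520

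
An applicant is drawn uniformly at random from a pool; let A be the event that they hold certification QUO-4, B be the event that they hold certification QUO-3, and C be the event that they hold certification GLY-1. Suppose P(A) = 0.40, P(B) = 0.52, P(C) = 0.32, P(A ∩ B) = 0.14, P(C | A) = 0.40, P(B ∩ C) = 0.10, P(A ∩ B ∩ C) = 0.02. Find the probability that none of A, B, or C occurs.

P(A ∩ C) = P(A)·P(C|A) = 0.40 × 0.40 = 0.16
P(A ∪ B ∪ C) = 0.40 + 0.52 + 0.32 − 0.14 − 0.16 − 0.10 + 0.02 = 0.86
P(none) = 1 − 0.86 = 0.14

0.14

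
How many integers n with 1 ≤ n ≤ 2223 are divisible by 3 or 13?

By inclusion-exclusion,
floor(2223/3) + floor(2223/13) − floor(2223/39) = 741 + 171 − 57 = 855

855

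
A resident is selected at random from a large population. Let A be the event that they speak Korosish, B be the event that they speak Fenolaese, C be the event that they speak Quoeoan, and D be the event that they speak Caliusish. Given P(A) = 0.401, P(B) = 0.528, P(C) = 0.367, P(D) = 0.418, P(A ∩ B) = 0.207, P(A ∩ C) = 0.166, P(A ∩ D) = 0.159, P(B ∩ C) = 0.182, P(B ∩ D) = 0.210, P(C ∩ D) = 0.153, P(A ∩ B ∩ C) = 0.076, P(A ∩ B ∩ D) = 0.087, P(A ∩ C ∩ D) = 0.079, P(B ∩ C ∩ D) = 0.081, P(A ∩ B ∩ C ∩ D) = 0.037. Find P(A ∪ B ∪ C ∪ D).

0.923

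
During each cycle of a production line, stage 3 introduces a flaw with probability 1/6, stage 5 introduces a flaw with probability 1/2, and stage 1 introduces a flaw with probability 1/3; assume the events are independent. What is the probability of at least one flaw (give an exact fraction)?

13/18

Since the events are independent, P(none) is the product of the individual non-occurrence probabilities.
P(none) = (1 − 1/6) × (1 − 1/2) × (1 − 1/3) = 5/6 × 1/2 × 2/3 = 5/18
P(at least one) = 1 − 5/18 = 13/18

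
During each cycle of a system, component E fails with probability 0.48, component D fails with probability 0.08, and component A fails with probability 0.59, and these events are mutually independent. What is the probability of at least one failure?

P(none) = (1 − 0.48) × (1 − 0.08) × (1 − 0.59) = 0.52 × 0.92 × 0.41 = 0.196144
P(at least one) = 1 − 0.196144 = 0.803856

0.803856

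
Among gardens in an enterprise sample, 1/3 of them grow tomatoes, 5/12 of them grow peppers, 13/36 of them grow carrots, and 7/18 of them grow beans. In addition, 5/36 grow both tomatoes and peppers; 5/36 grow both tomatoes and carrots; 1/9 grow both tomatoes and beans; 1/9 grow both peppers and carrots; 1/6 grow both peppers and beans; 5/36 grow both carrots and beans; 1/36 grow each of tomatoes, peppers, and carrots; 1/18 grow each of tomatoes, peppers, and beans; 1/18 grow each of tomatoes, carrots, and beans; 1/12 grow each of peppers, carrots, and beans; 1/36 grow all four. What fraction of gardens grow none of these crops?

1/9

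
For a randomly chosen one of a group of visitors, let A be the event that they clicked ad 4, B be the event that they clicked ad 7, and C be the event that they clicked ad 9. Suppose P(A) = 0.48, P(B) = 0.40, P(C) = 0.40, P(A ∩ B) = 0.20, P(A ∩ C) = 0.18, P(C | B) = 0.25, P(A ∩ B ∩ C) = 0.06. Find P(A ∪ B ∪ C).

0.86

P(B ∩ C) = P(B)·P(C|B) = 0.40 × 0.25 = 0.10
P(A ∪ B ∪ C) = 0.48 + 0.40 + 0.40 − 0.20 − 0.18 − 0.10 + 0.06 = 0.86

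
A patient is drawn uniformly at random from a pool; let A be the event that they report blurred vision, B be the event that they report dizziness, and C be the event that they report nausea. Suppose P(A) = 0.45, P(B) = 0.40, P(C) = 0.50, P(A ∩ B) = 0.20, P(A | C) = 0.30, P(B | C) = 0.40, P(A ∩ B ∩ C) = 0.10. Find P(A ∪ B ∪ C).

0.90

P(A ∩ C) = P(C)·P(A|C) = 0.50 × 0.30 = 0.15
P(B ∩ C) = P(C)·P(B|C) = 0.50 × 0.40 = 0.20
Inclusion–exclusion gives
P(A ∪ B ∪ C) = 0.45 + 0.40 + 0.50 − 0.20 − 0.15 − 0.20 + 0.10 = 0.90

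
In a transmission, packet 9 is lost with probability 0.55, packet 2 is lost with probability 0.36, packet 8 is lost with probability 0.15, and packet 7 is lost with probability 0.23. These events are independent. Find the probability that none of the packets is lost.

Since the events are independent, P(none) is the product of the individual non-occurrence probabilities.
P(none) = (1 − 0.55) × (1 − 0.36) × (1 − 0.15) × (1 − 0.23) = 0.45 × 0.64 × 0.85 × 0.77 = 0.188496

0.188496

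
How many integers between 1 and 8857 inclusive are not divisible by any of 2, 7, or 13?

3504

Using inclusion–exclusion:
⌊8857/2⌋ + ⌊8857/7⌋ + ⌊8857/13⌋ − ⌊8857/14⌋ − ⌊8857/26⌋ − ⌊8857/91⌋ + ⌊8857/182⌋ = 4428 + 1265 + 681 − 632 − 340 − 97 + 48 = 5353
8857 − 5353 = 3504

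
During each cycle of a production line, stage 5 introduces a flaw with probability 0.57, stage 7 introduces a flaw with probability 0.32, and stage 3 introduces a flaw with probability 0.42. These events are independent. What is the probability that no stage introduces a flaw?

P(none) = (1 − 0.57) × (1 − 0.32) × (1 − 0.42) = 0.43 × 0.68 × 0.58 = 0.169592

0.169592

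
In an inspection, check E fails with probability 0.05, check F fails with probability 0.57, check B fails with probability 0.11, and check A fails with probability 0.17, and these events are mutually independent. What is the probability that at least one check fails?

0.69824105

P(none) = (1 − 0.05) × (1 − 0.57) × (1 − 0.11) × (1 − 0.17) = 0.95 × 0.43 × 0.89 × 0.83 = 0.30175895
P(at least one) = 1 − 0.30175895 = 0.69824105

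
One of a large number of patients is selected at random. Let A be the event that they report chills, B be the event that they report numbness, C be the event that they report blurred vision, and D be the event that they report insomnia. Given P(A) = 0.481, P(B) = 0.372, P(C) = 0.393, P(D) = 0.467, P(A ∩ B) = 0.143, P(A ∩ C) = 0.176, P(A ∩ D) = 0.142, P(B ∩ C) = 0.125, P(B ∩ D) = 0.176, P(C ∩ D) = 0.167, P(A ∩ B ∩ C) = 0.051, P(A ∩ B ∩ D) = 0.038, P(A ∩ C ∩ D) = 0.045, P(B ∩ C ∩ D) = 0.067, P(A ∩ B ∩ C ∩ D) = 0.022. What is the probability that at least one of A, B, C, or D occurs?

0.963

Inclusion–exclusion gives
P(A ∪ B ∪ C ∪ D) = 0.481 + 0.372 + 0.393 + 0.467 − 0.143 − 0.176 − 0.142 − 0.125 − 0.176 − 0.167 + 0.051 + 0.038 + 0.045 + 0.067 − 0.022 = 0.963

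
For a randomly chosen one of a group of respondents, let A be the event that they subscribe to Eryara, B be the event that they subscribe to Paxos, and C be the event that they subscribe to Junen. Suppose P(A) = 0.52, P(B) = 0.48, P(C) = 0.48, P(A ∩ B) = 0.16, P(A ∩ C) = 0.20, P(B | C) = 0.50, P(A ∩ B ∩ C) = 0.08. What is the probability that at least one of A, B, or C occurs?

0.96

P(B ∩ C) = P(C)·P(B|C) = 0.48 × 0.50 = 0.24
Using inclusion–exclusion:
P(A ∪ B ∪ C) = 0.52 + 0.48 + 0.48 − 0.16 − 0.20 − 0.24 + 0.08 = 0.96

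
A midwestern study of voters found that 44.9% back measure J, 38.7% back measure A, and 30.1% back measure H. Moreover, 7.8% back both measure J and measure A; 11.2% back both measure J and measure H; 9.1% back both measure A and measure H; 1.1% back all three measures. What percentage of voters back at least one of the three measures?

86.7%

By inclusion-exclusion,
P(at least one) = 44.9 + 38.7 + 30.1 − 7.8 − 11.2 − 9.1 + 1.1 = 86.7%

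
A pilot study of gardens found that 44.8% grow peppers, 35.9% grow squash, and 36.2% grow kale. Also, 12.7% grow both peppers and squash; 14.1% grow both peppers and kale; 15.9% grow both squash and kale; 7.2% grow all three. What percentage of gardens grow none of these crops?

Apply inclusion-exclusion:
P(at least one) = 44.8 + 35.9 + 36.2 − 12.7 − 14.1 − 15.9 + 7.2 = 81.4%
P(none) = 100% − 81.4% = 18.6%

18.6%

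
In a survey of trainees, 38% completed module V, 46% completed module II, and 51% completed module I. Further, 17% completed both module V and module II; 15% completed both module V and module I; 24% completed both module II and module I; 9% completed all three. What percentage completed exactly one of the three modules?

Using the inclusion–exclusion count for exactly one event:
P(exactly one) = 38 + 46 + 51 − 2·17 − 2·15 − 2·24 + 3·9 = 50%

50%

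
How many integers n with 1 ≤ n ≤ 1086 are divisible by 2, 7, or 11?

⌊1086/2⌋ + ⌊1086/7⌋ + ⌊1086/11⌋ − ⌊1086/14⌋ − ⌊1086/22⌋ − ⌊1086/77⌋ + ⌊1086/154⌋ = 543 + 155 + 98 − 77 − 49 − 14 + 7 = 663

663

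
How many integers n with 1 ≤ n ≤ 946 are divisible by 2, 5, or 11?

602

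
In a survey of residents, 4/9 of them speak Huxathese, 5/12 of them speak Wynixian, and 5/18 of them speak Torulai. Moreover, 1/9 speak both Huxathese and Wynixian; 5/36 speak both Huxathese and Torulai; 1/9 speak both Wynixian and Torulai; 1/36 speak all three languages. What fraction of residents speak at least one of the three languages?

29/36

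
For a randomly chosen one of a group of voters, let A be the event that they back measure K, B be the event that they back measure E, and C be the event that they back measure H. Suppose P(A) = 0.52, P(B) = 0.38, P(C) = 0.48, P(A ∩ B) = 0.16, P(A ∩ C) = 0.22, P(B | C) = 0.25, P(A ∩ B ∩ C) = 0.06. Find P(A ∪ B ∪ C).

0.94

P(B ∩ C) = P(C)·P(B|C) = 0.48 × 0.25 = 0.12
By inclusion-exclusion,
P(A ∪ B ∪ C) = 0.52 + 0.38 + 0.48 − 0.16 − 0.22 − 0.12 + 0.06 = 0.94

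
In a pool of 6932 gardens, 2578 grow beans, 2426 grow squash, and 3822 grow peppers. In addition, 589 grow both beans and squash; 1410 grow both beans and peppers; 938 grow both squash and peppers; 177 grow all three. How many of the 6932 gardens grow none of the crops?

|at least one| = 2578 + 2426 + 3822 − 589 − 1410 − 938 + 177 = 6066
None: 6932 − 6066 = 866

866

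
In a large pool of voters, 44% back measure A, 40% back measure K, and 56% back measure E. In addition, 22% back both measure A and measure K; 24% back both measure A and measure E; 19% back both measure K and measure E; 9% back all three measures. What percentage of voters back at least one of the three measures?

84%

P(at least one) = 44 + 40 + 56 − 22 − 24 − 19 + 9 = 84%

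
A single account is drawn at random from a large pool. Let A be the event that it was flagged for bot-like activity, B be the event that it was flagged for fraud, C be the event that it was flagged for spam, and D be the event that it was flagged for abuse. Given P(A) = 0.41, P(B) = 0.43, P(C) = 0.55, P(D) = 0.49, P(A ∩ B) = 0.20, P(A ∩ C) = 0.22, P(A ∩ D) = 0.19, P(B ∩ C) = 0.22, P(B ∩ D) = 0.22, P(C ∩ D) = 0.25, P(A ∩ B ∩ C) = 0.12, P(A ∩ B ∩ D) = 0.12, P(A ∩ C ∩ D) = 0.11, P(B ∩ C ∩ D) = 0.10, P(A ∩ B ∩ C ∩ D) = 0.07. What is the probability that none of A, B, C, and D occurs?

0.04

Inclusion–exclusion gives
P(A ∪ B ∪ C ∪ D) = 0.41 + 0.43 + 0.55 + 0.49 − 0.20 − 0.22 − 0.19 − 0.22 − 0.22 − 0.25 + 0.12 + 0.12 + 0.11 + 0.10 − 0.07 = 0.96
P(none) = 1 − 0.96 = 0.04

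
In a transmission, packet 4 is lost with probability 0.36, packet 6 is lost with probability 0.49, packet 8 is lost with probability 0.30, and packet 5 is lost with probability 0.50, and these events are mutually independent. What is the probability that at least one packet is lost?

P(none) = (1 − 0.36) × (1 − 0.49) × (1 − 0.30) × (1 − 0.50) = 0.64 × 0.51 × 0.70 × 0.50 = 0.11424
P(at least one) = 1 − 0.11424 = 0.88576

0.88576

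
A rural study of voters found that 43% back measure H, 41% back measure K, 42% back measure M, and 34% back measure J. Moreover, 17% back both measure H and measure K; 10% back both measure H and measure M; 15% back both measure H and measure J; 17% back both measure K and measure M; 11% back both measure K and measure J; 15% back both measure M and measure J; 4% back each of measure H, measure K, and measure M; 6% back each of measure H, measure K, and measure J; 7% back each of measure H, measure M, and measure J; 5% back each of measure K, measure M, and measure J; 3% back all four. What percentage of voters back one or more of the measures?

94%

By inclusion-exclusion,
P(≥1) = 43 + 41 + 42 + 34 − 17 − 10 − 15 − 17 − 11 − 15 + 4 + 6 + 7 + 5 − 3 = 94%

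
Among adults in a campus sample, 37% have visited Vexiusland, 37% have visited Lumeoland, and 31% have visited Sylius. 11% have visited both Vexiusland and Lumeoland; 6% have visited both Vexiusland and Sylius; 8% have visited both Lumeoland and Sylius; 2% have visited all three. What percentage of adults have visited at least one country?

82%

Apply inclusion-exclusion:
P(≥1) = 37 + 37 + 31 − 11 − 6 − 8 + 2 = 82%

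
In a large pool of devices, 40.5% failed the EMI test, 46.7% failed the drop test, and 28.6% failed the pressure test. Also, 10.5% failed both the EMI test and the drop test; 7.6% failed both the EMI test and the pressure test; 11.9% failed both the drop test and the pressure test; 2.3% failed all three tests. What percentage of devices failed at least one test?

88.1%

P(≥1) = 40.5 + 46.7 + 28.6 − 10.5 − 7.6 − 11.9 + 2.3 = 88.1%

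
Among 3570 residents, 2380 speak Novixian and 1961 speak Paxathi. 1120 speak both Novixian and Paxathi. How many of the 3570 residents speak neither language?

By inclusion–exclusion:
N(≥1) = 2380 + 1961 − 1120 = 3221
None: 3570 − 3221 = 349

349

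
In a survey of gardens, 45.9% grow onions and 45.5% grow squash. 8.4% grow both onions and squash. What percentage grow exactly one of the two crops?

74.6%

Using the inclusion–exclusion count for exactly one event:
P(exactly one) = 45.9 + 45.5 − 2·8.4 = 74.6%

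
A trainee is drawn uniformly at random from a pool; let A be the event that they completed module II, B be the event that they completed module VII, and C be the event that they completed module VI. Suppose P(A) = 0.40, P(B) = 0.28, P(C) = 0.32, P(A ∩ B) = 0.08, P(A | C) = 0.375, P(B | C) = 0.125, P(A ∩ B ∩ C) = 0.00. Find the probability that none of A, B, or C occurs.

0.24

P(A ∩ C) = P(C)·P(A|C) = 0.32 × 0.375 = 0.12
P(B ∩ C) = P(C)·P(B|C) = 0.32 × 0.125 = 0.04
P(A ∪ B ∪ C) = 0.40 + 0.28 + 0.32 − 0.08 − 0.12 − 0.04 + 0.00 = 0.76
P(none) = 1 − 0.76 = 0.24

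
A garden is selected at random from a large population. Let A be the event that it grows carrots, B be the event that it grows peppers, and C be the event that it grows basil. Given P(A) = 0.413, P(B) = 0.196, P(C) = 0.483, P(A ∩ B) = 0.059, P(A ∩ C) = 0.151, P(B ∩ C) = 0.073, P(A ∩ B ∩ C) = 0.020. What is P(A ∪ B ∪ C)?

0.829

P(A ∪ B ∪ C) = 0.413 + 0.196 + 0.483 − 0.059 − 0.151 − 0.073 + 0.020 = 0.829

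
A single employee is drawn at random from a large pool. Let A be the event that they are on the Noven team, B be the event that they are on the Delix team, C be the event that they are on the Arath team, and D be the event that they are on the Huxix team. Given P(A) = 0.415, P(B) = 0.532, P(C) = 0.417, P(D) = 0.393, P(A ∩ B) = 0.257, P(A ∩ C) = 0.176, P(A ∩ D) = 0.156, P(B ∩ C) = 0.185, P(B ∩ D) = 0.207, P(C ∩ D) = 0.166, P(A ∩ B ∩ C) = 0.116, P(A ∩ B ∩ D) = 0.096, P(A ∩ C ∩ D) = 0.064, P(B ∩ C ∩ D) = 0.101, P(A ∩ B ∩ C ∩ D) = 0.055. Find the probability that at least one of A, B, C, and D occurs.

Inclusion–exclusion gives
P(A ∪ B ∪ C ∪ D) = 0.415 + 0.532 + 0.417 + 0.393 − 0.257 − 0.176 − 0.156 − 0.185 − 0.207 − 0.166 + 0.116 + 0.096 + 0.064 + 0.101 − 0.055 = 0.932

0.932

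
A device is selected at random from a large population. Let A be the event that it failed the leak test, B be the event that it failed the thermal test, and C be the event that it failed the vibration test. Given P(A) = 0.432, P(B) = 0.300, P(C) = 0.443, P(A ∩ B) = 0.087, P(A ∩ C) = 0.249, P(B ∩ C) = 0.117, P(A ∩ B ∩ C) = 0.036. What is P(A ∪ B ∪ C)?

Inclusion–exclusion gives
P(A ∪ B ∪ C) = 0.432 + 0.300 + 0.443 − 0.087 − 0.249 − 0.117 + 0.036 = 0.758

0.758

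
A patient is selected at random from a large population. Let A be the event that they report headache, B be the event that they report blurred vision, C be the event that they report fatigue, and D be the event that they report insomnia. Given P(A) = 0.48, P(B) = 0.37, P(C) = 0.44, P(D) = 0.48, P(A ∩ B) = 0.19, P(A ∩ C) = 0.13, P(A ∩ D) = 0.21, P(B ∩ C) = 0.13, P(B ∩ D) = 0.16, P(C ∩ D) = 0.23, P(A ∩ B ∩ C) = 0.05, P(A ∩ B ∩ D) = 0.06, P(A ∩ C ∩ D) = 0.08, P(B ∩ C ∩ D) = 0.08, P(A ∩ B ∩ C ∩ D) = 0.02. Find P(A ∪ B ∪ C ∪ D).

Using inclusion–exclusion:
P(A ∪ B ∪ C ∪ D) = 0.48 + 0.37 + 0.44 + 0.48 − 0.19 − 0.13 − 0.21 − 0.13 − 0.16 − 0.23 + 0.05 + 0.06 + 0.08 + 0.08 − 0.02 = 0.97

0.97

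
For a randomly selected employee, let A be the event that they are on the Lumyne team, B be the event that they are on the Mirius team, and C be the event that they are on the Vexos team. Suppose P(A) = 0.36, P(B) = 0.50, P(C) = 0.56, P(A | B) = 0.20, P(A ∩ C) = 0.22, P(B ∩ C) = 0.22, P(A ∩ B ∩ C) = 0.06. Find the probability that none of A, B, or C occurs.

0.06

P(A ∩ B) = P(B)·P(A|B) = 0.50 × 0.20 = 0.10
Using inclusion–exclusion:
P(A ∪ B ∪ C) = 0.36 + 0.50 + 0.56 − 0.10 − 0.22 − 0.22 + 0.06 = 0.94
P(none) = 1 − 0.94 = 0.06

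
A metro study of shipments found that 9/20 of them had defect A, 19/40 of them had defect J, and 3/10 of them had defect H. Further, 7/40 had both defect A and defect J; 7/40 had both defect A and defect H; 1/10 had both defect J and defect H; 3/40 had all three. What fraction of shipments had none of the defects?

By inclusion-exclusion,
P(union) = 9/20 + 19/40 + 3/10 − 7/40 − 7/40 − 1/10 + 3/40 = 17/20
P(none) = 1 − 17/20 = 3/20

3/20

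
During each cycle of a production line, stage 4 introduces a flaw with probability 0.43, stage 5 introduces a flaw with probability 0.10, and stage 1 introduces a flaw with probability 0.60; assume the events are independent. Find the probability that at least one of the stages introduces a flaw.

P(none) = (1 − 0.43) × (1 − 0.10) × (1 − 0.60) = 0.57 × 0.90 × 0.40 = 0.2052
P(at least one) = 1 − 0.2052 = 0.7948

0.7948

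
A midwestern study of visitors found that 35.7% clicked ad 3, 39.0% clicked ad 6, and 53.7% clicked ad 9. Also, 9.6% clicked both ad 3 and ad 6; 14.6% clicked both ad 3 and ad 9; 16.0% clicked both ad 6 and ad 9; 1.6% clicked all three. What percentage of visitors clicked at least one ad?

P(union) = 35.7 + 39.0 + 53.7 − 9.6 − 14.6 − 16.0 + 1.6 = 89.8%

89.8%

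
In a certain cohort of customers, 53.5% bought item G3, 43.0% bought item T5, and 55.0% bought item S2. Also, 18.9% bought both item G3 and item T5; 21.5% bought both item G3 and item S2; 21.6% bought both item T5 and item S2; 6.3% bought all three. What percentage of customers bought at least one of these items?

95.8%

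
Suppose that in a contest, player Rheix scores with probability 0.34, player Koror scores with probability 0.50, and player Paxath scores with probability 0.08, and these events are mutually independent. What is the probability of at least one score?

0.6964

P(none) = (1 − 0.34) × (1 − 0.50) × (1 − 0.08) = 0.66 × 0.50 × 0.92 = 0.3036
P(at least one) = 1 − 0.3036 = 0.6964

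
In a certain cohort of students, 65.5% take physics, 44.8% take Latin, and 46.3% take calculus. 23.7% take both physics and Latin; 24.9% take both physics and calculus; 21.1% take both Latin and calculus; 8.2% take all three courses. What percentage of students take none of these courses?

4.9%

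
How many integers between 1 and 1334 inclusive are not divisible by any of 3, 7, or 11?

⌊1334/3⌋ + ⌊1334/7⌋ + ⌊1334/11⌋ − ⌊1334/21⌋ − ⌊1334/33⌋ − ⌊1334/77⌋ + ⌊1334/231⌋ = 444 + 190 + 121 − 63 − 40 − 17 + 5 = 640
1334 − 640 = 694

694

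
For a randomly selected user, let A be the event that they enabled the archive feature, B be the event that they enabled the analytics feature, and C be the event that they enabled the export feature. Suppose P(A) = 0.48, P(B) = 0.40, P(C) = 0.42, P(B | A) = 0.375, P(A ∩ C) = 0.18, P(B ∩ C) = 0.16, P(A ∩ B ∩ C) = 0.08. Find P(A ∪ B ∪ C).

0.86

P(A ∩ B) = P(A)·P(B|A) = 0.48 × 0.375 = 0.18
Using inclusion–exclusion:
P(A ∪ B ∪ C) = 0.48 + 0.40 + 0.42 − 0.18 − 0.18 − 0.16 + 0.08 = 0.86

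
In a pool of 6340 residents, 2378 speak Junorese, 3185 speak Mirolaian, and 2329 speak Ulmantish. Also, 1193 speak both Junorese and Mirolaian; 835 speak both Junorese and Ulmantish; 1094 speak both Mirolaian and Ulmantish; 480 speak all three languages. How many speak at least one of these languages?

5250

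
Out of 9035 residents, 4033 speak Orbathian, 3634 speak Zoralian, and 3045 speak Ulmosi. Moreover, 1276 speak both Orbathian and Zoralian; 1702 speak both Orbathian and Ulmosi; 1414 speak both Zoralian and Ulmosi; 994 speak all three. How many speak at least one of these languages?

7314

|union| = 4033 + 3634 + 3045 − 1276 − 1702 − 1414 + 994 = 7314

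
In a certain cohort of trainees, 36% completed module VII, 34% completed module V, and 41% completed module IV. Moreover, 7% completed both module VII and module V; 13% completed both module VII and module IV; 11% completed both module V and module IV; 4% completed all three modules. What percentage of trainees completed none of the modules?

16%

Using inclusion–exclusion:
P(union) = 36 + 34 + 41 − 7 − 13 − 11 + 4 = 84%
P(none) = 100% − 84% = 16%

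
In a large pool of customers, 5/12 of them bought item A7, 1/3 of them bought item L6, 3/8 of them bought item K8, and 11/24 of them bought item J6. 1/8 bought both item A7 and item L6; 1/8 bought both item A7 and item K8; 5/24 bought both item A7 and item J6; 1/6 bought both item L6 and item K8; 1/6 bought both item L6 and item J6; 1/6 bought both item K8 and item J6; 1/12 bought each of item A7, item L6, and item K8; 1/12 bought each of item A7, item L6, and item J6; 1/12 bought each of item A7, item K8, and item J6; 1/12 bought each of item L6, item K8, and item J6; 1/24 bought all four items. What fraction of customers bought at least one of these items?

P(≥1) = 5/12 + 1/3 + 3/8 + 11/24 − 1/8 − 1/8 − 5/24 − 1/6 − 1/6 − 1/6 + 1/12 + 1/12 + 1/12 + 1/12 − 1/24 = 11/12

11/12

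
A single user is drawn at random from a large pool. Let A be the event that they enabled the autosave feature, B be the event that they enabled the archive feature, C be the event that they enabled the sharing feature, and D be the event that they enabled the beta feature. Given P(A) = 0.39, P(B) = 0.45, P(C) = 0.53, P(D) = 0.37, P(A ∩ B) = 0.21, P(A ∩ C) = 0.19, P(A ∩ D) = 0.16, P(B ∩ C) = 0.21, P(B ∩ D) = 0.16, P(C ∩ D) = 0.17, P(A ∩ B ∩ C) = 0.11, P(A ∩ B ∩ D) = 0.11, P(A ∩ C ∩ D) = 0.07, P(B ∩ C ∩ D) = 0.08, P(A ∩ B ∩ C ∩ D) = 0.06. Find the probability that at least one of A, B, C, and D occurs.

0.95

Apply inclusion-exclusion:
P(A ∪ B ∪ C ∪ D) = 0.39 + 0.45 + 0.53 + 0.37 − 0.21 − 0.19 − 0.16 − 0.21 − 0.16 − 0.17 + 0.11 + 0.11 + 0.07 + 0.08 − 0.06 = 0.95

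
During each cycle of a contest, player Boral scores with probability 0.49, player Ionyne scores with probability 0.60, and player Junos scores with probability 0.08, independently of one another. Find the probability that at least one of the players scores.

0.81232

Independence gives P(none) = ∏(1 − pᵢ).
P(none) = (1 − 0.49) × (1 − 0.60) × (1 − 0.08) = 0.51 × 0.40 × 0.92 = 0.18768
P(at least one) = 1 − 0.18768 = 0.81232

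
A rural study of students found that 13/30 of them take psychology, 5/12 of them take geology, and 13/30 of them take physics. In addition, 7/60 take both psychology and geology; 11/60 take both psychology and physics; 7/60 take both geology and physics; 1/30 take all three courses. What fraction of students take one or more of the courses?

9/10

By inclusion-exclusion,
P(at least one) = 13/30 + 5/12 + 13/30 − 7/60 − 11/60 − 7/60 + 1/30 = 9/10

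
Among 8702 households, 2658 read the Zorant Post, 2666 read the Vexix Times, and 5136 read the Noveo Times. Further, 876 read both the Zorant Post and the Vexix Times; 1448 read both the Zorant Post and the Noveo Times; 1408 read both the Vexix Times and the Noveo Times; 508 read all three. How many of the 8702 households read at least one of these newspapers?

Apply inclusion-exclusion:
N(≥1) = 2658 + 2666 + 5136 − 876 − 1448 − 1408 + 508 = 7236

7236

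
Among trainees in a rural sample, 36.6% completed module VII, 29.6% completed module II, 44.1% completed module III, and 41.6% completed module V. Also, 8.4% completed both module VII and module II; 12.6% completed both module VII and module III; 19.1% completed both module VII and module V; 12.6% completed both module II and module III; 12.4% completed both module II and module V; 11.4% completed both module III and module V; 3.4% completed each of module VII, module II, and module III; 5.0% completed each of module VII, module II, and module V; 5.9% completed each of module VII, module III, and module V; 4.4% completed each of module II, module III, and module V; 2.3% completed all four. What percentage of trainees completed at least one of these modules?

P(at least one) = 36.6 + 29.6 + 44.1 + 41.6 − 8.4 − 12.6 − 19.1 − 12.6 − 12.4 − 11.4 + 3.4 + 5.0 + 5.9 + 4.4 − 2.3 = 91.8%

91.8%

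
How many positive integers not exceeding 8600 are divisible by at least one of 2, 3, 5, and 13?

By inclusion-exclusion,
⌊8600/2⌋ + ⌊8600/3⌋ + ⌊8600/5⌋ + ⌊8600/13⌋ − ⌊8600/6⌋ − ⌊8600/10⌋ − ⌊8600/26⌋ − ⌊8600/15⌋ − ⌊8600/39⌋ − ⌊8600/65⌋ + ⌊8600/30⌋ + ⌊8600/78⌋ + ⌊8600/130⌋ + ⌊8600/195⌋ − ⌊8600/390⌋ = 4300 + 2866 + 1720 + 661 − 1433 − 860 − 330 − 573 − 220 − 132 + 286 + 110 + 66 + 44 − 22 = 6483

6483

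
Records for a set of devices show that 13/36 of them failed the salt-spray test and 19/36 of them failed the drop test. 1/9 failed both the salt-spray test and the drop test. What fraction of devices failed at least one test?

7/9

By inclusion–exclusion:
P(≥1) = 13/36 + 19/36 − 1/9 = 7/9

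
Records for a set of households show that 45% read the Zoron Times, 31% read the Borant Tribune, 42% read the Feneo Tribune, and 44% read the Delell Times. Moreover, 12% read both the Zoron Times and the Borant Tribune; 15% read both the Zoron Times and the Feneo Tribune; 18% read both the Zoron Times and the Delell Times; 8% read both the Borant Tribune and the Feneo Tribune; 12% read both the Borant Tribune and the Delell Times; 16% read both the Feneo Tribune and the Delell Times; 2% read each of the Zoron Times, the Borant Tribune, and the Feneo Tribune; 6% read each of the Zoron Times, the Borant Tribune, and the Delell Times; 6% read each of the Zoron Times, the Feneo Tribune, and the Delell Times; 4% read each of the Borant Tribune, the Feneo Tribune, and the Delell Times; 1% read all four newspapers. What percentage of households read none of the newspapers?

2%

P(union) = 45 + 31 + 42 + 44 − 12 − 15 − 18 − 8 − 12 − 16 + 2 + 6 + 6 + 4 − 1 = 98%
P(none) = 100% − 98% = 2%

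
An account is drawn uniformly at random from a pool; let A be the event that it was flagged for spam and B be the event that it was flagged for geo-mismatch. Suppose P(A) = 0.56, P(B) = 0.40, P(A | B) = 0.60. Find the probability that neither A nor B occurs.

P(A ∩ B) = P(B)·P(A|B) = 0.40 × 0.60 = 0.24
Inclusion–exclusion gives
P(A ∪ B) = 0.56 + 0.40 − 0.24 = 0.72
P(none) = 1 − 0.72 = 0.28

0.28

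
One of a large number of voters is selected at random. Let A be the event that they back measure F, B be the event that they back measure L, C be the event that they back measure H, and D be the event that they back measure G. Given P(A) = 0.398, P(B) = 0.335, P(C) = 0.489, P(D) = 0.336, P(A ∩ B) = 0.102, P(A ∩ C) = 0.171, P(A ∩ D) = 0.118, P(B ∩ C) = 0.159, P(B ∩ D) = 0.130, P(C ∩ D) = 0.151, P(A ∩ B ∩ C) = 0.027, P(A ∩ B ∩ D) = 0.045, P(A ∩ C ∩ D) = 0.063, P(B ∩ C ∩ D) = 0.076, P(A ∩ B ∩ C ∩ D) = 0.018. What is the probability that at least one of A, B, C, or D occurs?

0.920

Apply inclusion-exclusion:
P(A ∪ B ∪ C ∪ D) = 0.398 + 0.335 + 0.489 + 0.336 − 0.102 − 0.171 − 0.118 − 0.159 − 0.130 − 0.151 + 0.027 + 0.045 + 0.063 + 0.076 − 0.018 = 0.920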